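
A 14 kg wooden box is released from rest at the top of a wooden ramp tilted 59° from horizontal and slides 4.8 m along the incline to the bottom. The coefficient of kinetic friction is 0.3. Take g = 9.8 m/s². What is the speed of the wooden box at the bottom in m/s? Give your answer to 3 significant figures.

The weight component along the incline is mg sin 59° = 117.603 N and the normal force is N = mg cos 59° = 70.663 N.
Friction up the slope is f = μN = 0.3 × 70.663 = 21.199 N, so the net downslope force is 117.603 − 21.199 = 96.404 N and a = 96.404 / 14 = 6.8860 m/s².
Starting from rest over a distance of 4.8 m, v² = 2aL = 2 × 6.8860 × 4.8 = 66.1056, so v = 8.1305 m/s.

8.13 m/s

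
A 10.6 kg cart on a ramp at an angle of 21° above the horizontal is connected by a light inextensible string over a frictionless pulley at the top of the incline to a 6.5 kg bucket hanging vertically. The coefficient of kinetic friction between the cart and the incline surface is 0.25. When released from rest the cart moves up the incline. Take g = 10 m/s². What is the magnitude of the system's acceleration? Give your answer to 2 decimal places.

For the cart on the incline: the weight component along the slope is m₁g sin 21° = 10.6 × 10 × 0.3584 = 37.990 N and the normal force is N = m₁g cos 21° = 98.960 N.
Kinetic friction opposes the cart's motion up the incline: f = μN = 0.25 × 98.960 = 24.740 N acting down the slope.
Newton's second law for the cart (up-slope positive): T − 37.990 − 24.740 = 10.6 a. For the hanging bucket (downward positive): 6.5 × 10 − T = 6.5 a.
Adding the two equations eliminates T: 2.270 = 17.1 a, so a = 0.1327 m/s².

0.13 m/s²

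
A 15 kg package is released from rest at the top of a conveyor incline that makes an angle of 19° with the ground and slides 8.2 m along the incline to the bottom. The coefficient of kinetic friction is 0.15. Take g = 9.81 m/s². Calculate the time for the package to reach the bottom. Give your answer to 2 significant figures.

3.0 s

The weight component along the incline is mg sin 19° = 47.907 N and the normal force is N = mg cos 19° = 139.133 N.
Friction up the slope is f = μN = 0.15 × 139.133 = 20.870 N, so the net downslope force is 47.907 − 20.870 = 27.037 N and a = 27.037 / 15 = 1.8025 m/s².
Starting from rest, L = ½at², so t = √(2L/a) = √(2 × 8.2 / 1.8025) = 3.0164 s.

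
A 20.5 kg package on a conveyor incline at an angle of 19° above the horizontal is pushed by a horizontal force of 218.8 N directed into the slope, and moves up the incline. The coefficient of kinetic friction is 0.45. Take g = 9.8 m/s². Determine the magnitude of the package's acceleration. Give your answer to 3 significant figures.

The horizontal push has components F cos 19° = 218.8 × 0.9455 = 206.875 N up the incline and F sin 19° = 218.8 × 0.3256 = 71.241 N pressing into the surface.
The normal force is therefore N = mg cos 19° + F sin 19° = 189.951 + 71.241 = 261.192 N, and kinetic friction down the slope is μN = 0.45 × 261.192 = 117.536 N.
Along the incline: F cos 19° − mg sin 19° − μN = ma, so 206.875 − 65.413 − 117.536 = 20.5 a, giving a = 1.1671 m/s².

1.17 m/s²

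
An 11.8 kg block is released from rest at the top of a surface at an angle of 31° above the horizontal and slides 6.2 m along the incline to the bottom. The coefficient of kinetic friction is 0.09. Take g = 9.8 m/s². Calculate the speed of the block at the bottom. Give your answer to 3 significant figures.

The weight component along the incline is mg sin 31° = 59.559 N and the normal force is N = mg cos 31° = 99.123 N.
Friction up the slope is f = μN = 0.09 × 99.123 = 8.921 N, so the net downslope force is 59.559 − 8.921 = 50.638 N and a = 50.638 / 11.8 = 4.2914 m/s².
Starting from rest over a distance of 6.2 m, v² = 2aL = 2 × 4.2914 × 6.2 = 53.2134, so v = 7.2948 m/s.

7.29 m/s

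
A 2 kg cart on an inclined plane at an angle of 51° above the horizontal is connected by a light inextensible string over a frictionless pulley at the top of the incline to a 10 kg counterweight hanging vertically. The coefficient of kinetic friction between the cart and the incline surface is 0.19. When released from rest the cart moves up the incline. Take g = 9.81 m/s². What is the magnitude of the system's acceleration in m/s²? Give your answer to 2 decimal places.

For the cart on the incline: the weight component along the slope is m₁g sin 51° = 2 × 9.81 × 0.7771 = 15.247 N and the normal force is N = m₁g cos 51° = 12.347 N.
Kinetic friction opposes the cart's motion up the incline: f = μN = 0.19 × 12.347 = 2.346 N acting down the slope.
Newton's second law for the cart (up-slope positive): T − 15.247 − 2.346 = 2 a. For the hanging counterweight (downward positive): 10 × 9.81 − T = 10 a.
Adding the two equations eliminates T: 80.507 = 12 a, so a = 6.7089 m/s².

6.71 m/s²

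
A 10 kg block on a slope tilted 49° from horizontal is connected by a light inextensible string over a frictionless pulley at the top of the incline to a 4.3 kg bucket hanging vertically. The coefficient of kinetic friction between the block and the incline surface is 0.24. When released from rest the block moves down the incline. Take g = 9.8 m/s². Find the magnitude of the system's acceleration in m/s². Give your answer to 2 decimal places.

1.15 m/s²

For the block on the incline: the weight component along the slope is m₁g sin 49° = 10 × 9.8 × 0.7547 = 73.961 N and the normal force is N = m₁g cos 49° = 64.294 N.
Kinetic friction opposes the block's motion down the incline: f = μN = 0.24 × 64.294 = 15.431 N acting up the slope.
Newton's second law for the block (down-slope positive): 73.961 − 15.431 − T = 10 a. For the hanging bucket (upward positive): T − 4.3 × 9.8 = 4.3 a.
Adding the two equations eliminates T: 16.390 = 14.3 a, so a = 1.1462 m/s².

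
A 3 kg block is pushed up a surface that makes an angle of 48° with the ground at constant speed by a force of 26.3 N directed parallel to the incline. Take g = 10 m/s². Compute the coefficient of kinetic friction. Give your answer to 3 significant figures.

At constant speed ΣF = 0 along the incline. The applied 26.3 N acts up the slope; the weight component mg sin 48° = 22.294 N and kinetic friction μN both act down the slope.
So 26.3 = 22.294 + μ × 20.074, giving μ = (26.3 − 22.294) / 20.074 = 0.1996.

0.200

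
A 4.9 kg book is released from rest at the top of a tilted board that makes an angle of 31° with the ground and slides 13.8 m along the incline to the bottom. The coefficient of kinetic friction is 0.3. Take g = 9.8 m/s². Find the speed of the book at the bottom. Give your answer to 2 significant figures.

8.4 m/s

The weight component along the incline is mg sin 31° = 24.732 N and the normal force is N = mg cos 31° = 41.161 N.
Friction up the slope is f = μN = 0.3 × 41.161 = 12.348 N, so the net downslope force is 24.732 − 12.348 = 12.384 N and a = 12.384 / 4.9 = 2.5273 m/s².
Starting from rest over a distance of 13.8 m, v² = 2aL = 2 × 2.5273 × 13.8 = 69.7535, so v = 8.3519 m/s.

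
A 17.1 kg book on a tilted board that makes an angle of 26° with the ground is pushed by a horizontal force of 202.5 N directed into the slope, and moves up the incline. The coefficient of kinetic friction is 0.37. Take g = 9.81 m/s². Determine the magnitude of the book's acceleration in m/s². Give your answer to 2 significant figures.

1.2 m/s²

The horizontal push has components F cos 26° = 202.5 × 0.8988 = 182.007 N up the incline and F sin 26° = 202.5 × 0.4384 = 88.776 N pressing into the surface.
The normal force is therefore N = mg cos 26° + F sin 26° = 150.775 + 88.776 = 239.551 N, and kinetic friction down the slope is μN = 0.37 × 239.551 = 88.634 N.
Along the incline: F cos 26° − mg sin 26° − μN = ma, so 182.007 − 73.542 − 88.634 = 17.1 a, giving a = 1.1597 m/s².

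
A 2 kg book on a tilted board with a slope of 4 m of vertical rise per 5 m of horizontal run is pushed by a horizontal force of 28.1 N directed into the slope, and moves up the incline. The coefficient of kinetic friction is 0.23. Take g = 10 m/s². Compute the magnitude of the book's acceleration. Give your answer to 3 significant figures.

The horizontal push has components F cos 38.66° = 28.1 × 0.7809 = 21.943 N up the incline and F sin 38.66° = 28.1 × 0.6247 = 17.554 N pressing into the surface.
The normal force is therefore N = mg cos 38.66° + F sin 38.66° = 15.618 + 17.554 = 33.172 N, and kinetic friction down the slope is μN = 0.23 × 33.172 = 7.630 N.
Along the incline: F cos 38.66° − mg sin 38.66° − μN = ma, so 21.943 − 12.494 − 7.630 = 2 a, giving a = 0.9095 m/s².

0.910 m/s²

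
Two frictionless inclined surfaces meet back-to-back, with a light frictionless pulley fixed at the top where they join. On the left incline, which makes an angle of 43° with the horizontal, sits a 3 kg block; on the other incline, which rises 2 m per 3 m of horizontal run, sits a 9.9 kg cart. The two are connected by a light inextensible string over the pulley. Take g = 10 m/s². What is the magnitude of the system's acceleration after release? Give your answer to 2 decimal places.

2.67 m/s²

Resolve each weight along its own incline: the 3 kg mass has component 3 × 10 × sin 43° = 20.460 N down its slope, and the 9.9 kg mass has 9.9 × 10 × sin 33.69° = 54.915 N down its slope.
The 9.9 kg side's 54.915 N exceeds the other side's 20.460 N, so that mass slides down and the 3 kg mass slides up. Taking that direction as positive, Newton's second law for the whole system gives 54.915 − 20.460 = (3 + 9.9) a, so a = 34.455 / 12.9 = 2.6709 m/s².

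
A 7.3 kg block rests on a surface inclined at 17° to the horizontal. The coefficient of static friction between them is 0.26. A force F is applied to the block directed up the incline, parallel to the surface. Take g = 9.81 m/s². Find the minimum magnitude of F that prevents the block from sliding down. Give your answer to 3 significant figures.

3.13 N

The normal force is N = mg cos 17° = 68.484 N. With F at its minimum the block is on the verge of sliding down, so static friction is at its maximum μ_s N = 0.26 × 68.484 = 17.806 N and acts up the slope.
Equilibrium along the incline: F + μ_s N = mg sin 17°, so F = 20.938 − 17.806 = 3.132 N.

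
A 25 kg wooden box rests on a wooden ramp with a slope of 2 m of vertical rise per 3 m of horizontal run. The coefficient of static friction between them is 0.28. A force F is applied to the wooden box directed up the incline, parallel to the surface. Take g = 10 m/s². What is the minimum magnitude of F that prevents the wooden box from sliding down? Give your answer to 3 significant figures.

80.4 N

The normal force is N = mg cos 33.69° = 208.013 N. With F at its minimum the wooden box is on the verge of sliding down, so static friction is at its maximum μ_s N = 0.28 × 208.013 = 58.244 N and acts up the slope.
Equilibrium along the incline: F + μ_s N = mg sin 33.69°, so F = 138.675 − 58.244 = 80.431 N.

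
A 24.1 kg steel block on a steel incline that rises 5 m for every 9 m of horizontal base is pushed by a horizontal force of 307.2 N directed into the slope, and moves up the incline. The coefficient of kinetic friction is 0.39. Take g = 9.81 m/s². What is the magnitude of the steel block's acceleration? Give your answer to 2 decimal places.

The horizontal push has components F cos 29.05° = 307.2 × 0.8742 = 268.554 N up the incline and F sin 29.05° = 307.2 × 0.4856 = 149.176 N pressing into the surface.
The normal force is therefore N = mg cos 29.05° + F sin 29.05° = 206.679 + 149.176 = 355.855 N, and kinetic friction down the slope is μN = 0.39 × 355.855 = 138.783 N.
Along the incline: F cos 29.05° − mg sin 29.05° − μN = ma, so 268.554 − 114.806 − 138.783 = 24.1 a, giving a = 0.6210 m/s².

0.62 m/s²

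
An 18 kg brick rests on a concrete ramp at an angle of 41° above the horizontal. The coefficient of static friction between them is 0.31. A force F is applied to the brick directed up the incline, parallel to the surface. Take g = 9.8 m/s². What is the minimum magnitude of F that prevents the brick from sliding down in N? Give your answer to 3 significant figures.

The normal force is N = mg cos 41° = 133.131 N. With F at its minimum the brick is on the verge of sliding down, so static friction is at its maximum μ_s N = 0.31 × 133.131 = 41.271 N and acts up the slope.
Equilibrium along the incline: F + μ_s N = mg sin 41°, so F = 115.729 − 41.271 = 74.458 N.

74.5 N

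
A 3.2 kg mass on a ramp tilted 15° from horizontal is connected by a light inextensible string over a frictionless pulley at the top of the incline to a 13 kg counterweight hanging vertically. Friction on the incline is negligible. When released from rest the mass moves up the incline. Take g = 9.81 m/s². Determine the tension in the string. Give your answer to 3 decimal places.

For the mass on the incline: the weight component along the slope is m₁g sin 15° = 3.2 × 9.81 × 0.2588 = 8.124 N and the normal force is N = m₁g cos 15° = 30.322 N.
Newton's second law for the mass (up-slope positive): T − 8.124 = 3.2 a. For the hanging counterweight (downward positive): 13 × 9.81 − T = 13 a.
Adding the two equations eliminates T: 119.406 = 16.2 a, so a = 7.3707 m/s².
Then from the hanging counterweight's equation, T = 13 × (9.81 − 7.3707) = 31.711 N.

31.711 N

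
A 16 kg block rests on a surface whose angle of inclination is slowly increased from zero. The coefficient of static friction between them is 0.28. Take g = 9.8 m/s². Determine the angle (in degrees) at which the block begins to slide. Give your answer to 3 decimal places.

At the threshold of sliding, static friction is at its maximum μ_s N and exactly balances the weight component along the incline: mg sin θ = μ_s mg cos θ.
Hence tan θ = μ_s = 0.28, so θ = arctan(0.28) = 15.6422°.

15.642°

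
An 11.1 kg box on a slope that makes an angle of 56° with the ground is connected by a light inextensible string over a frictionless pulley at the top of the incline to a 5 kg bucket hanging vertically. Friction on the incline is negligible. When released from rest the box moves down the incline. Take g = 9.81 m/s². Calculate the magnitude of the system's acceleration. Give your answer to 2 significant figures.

For the box on the incline: the weight component along the slope is m₁g sin 56° = 11.1 × 9.81 × 0.8290 = 90.271 N and the normal force is N = m₁g cos 56° = 60.891 N.
Newton's second law for the box (down-slope positive): 90.271 − T = 11.1 a. For the hanging bucket (upward positive): T − 5 × 9.81 = 5 a.
Adding the two equations eliminates T: 41.221 = 16.1 a, so a = 2.5603 m/s².

2.6 m/s²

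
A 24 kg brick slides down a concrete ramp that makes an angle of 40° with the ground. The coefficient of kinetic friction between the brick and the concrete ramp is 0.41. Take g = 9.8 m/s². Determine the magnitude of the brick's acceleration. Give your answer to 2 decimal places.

3.22 m/s²

Resolving the weight along the incline: the component pulling the brick down the slope is mg sin 40° = 24 × 9.8 × 0.6428 = 151.187 N, and the normal force is N = mg cos 40° = 24 × 9.8 × 0.7660 = 180.163 N.
Kinetic friction acts up the slope with magnitude f = μN = 0.41 × 180.163 = 73.867 N.
Net force along the incline is 151.187 − 73.867 = 77.320 N, so a = 77.320 / 24 = 3.2217 m/s².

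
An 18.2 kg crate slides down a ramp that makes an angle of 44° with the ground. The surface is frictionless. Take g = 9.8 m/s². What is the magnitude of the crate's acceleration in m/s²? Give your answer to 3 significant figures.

Resolving the weight along the incline: the component pulling the crate down the slope is mg sin 44° = 18.2 × 9.8 × 0.6947 = 123.907 N, and the normal force is N = mg cos 44° = 18.2 × 9.8 × 0.7193 = 128.294 N.
With no friction the net force along the incline is 123.907 N, so a = g sin 44° = 123.907 / 18.2 = 6.8081 m/s².

6.81 m/s²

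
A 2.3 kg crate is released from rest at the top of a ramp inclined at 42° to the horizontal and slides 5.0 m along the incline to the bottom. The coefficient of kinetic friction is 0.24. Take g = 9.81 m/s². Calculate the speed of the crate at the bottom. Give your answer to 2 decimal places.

The weight component along the incline is mg sin 42° = 15.098 N and the normal force is N = mg cos 42° = 16.768 N.
Friction up the slope is f = μN = 0.24 × 16.768 = 4.024 N, so the net downslope force is 15.098 − 4.024 = 11.074 N and a = 11.074 / 2.3 = 4.8148 m/s².
Starting from rest over a distance of 5.0 m, v² = 2aL = 2 × 4.8148 × 5.0 = 48.1480, so v = 6.9389 m/s.

6.94 m/s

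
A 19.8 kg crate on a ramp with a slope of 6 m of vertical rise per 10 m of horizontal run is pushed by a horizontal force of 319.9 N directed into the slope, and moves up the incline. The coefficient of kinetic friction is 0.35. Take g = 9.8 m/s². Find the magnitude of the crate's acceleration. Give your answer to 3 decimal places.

2.962 m/s²

The horizontal push has components F cos 30.96° = 319.9 × 0.8575 = 274.314 N up the incline and F sin 30.96° = 319.9 × 0.5145 = 164.589 N pressing into the surface.
The normal force is therefore N = mg cos 30.96° + F sin 30.96° = 166.389 + 164.589 = 330.978 N, and kinetic friction down the slope is μN = 0.35 × 330.978 = 115.842 N.
Along the incline: F cos 30.96° − mg sin 30.96° − μN = ma, so 274.314 − 99.834 − 115.842 = 19.8 a, giving a = 2.9615 m/s².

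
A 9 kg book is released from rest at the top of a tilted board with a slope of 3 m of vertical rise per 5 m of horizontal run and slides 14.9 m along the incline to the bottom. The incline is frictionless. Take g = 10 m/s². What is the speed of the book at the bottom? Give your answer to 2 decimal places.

The weight component along the incline is mg sin 30.96° = 46.305 N and the normal force is N = mg cos 30.96° = 77.174 N.
With no friction, a = g sin 30.96° = 5.1450 m/s².
Starting from rest over a distance of 14.9 m, v² = 2aL = 2 × 5.1450 × 14.9 = 153.3210, so v = 12.3823 m/s.

12.38 m/s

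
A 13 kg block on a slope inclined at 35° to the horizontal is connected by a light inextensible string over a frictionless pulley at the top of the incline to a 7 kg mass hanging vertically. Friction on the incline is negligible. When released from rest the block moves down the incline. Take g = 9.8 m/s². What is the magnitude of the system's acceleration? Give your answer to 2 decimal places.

0.22 m/s²

For the block on the incline: the weight component along the slope is m₁g sin 35° = 13 × 9.8 × 0.5736 = 73.077 N and the normal force is N = m₁g cos 35° = 104.360 N.
Newton's second law for the block (down-slope positive): 73.077 − T = 13 a. For the hanging mass (upward positive): T − 7 × 9.8 = 7 a.
Adding the two equations eliminates T: 4.477 = 20 a, so a = 0.2239 m/s².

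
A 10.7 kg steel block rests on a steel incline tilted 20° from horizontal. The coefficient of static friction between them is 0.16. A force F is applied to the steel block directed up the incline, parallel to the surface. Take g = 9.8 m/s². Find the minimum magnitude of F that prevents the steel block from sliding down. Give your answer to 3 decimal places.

20.098 N

The normal force is N = mg cos 20° = 98.536 N. With F at its minimum the steel block is on the verge of sliding down, so static friction is at its maximum μ_s N = 0.16 × 98.536 = 15.766 N and acts up the slope.
Equilibrium along the incline: F + μ_s N = mg sin 20°, so F = 35.864 − 15.766 = 20.098 N.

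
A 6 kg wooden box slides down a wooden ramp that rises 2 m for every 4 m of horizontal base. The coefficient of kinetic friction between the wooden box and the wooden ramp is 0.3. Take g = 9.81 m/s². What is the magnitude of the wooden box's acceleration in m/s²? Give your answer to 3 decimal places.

Resolving the weight along the incline: the component pulling the wooden box down the slope is mg sin 26.57° = 6 × 9.81 × 0.4472 = 26.322 N, and the normal force is N = mg cos 26.57° = 6 × 9.81 × 0.8944 = 52.644 N.
Kinetic friction acts up the slope with magnitude f = μN = 0.3 × 52.644 = 15.793 N.
Net force along the incline is 26.322 − 15.793 = 10.529 N, so a = 10.529 / 6 = 1.7548 m/s².

1.755 m/s²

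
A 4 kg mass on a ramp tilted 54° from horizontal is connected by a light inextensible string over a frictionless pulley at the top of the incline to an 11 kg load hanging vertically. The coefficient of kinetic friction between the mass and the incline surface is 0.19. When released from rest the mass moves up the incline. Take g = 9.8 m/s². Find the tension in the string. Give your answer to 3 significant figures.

For the mass on the incline: the weight component along the slope is m₁g sin 54° = 4 × 9.8 × 0.8090 = 31.713 N and the normal force is N = m₁g cos 54° = 23.041 N.
Kinetic friction opposes the mass's motion up the incline: f = μN = 0.19 × 23.041 = 4.378 N acting down the slope.
Newton's second law for the mass (up-slope positive): T − 31.713 − 4.378 = 4 a. For the hanging load (downward positive): 11 × 9.8 − T = 11 a.
Adding the two equations eliminates T: 71.709 = 15 a, so a = 4.7806 m/s².
Then from the hanging load's equation, T = 11 × (9.8 − 4.7806) = 55.213 N.

55.2 N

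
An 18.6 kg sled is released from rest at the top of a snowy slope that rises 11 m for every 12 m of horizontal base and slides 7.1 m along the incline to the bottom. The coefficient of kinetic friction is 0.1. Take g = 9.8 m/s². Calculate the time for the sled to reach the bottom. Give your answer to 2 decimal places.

1.55 s

The weight component along the incline is mg sin 42.51° = 123.171 N and the normal force is N = mg cos 42.51° = 134.368 N.
Friction up the slope is f = μN = 0.1 × 134.368 = 13.437 N, so the net downslope force is 123.171 − 13.437 = 109.734 N and a = 109.734 / 18.6 = 5.8997 m/s².
Starting from rest, L = ½at², so t = √(2L/a) = √(2 × 7.1 / 5.8997) = 1.5514 s.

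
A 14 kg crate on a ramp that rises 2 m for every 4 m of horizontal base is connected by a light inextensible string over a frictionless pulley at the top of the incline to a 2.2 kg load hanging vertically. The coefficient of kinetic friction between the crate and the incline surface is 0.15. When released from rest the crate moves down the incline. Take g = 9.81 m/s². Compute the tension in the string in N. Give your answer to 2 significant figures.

24 N

For the crate on the incline: the weight component along the slope is m₁g sin 26.57° = 14 × 9.81 × 0.4472 = 61.418 N and the normal force is N = m₁g cos 26.57° = 122.841 N.
Kinetic friction opposes the crate's motion down the incline: f = μN = 0.15 × 122.841 = 18.426 N acting up the slope.
Newton's second law for the crate (down-slope positive): 61.418 − 18.426 − T = 14 a. For the hanging load (upward positive): T − 2.2 × 9.81 = 2.2 a.
Adding the two equations eliminates T: 21.410 = 16.2 a, so a = 1.3216 m/s².
Then from the hanging load's equation, T = 2.2 × (9.81 + 1.3216) = 24.490 N.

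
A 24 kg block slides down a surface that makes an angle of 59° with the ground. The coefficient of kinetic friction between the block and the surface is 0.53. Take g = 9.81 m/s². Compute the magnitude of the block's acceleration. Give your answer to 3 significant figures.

Resolving the weight along the incline: the component pulling the block down the slope is mg sin 59° = 24 × 9.81 × 0.8572 = 201.819 N, and the normal force is N = mg cos 59° = 24 × 9.81 × 0.5150 = 121.252 N.
Kinetic friction acts up the slope with magnitude f = μN = 0.53 × 121.252 = 64.264 N.
Net force along the incline is 201.819 − 64.264 = 137.555 N, so a = 137.555 / 24 = 5.7315 m/s².

5.73 m/s²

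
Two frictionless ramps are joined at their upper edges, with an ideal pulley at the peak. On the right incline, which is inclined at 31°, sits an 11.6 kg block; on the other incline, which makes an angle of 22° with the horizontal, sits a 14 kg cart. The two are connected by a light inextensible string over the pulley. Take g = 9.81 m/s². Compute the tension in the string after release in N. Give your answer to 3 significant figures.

55.4 N

Resolve each weight along its own incline: the 11.6 kg mass has component 11.6 × 9.81 × sin 31° = 58.609 N down its slope, and the 14 kg mass has 14 × 9.81 × sin 22° = 51.448 N down its slope.
The 11.6 kg side's 58.609 N exceeds the other side's 51.448 N, so that mass slides down and the 14 kg mass slides up. Taking that direction as positive, Newton's second law for the whole system gives 58.609 − 51.448 = (11.6 + 14) a, so a = 7.161 / 25.6 = 0.2797 m/s².
For the 14 kg mass (up-slope positive): T − 51.448 = 14 × 0.2797, so T = 55.364 N.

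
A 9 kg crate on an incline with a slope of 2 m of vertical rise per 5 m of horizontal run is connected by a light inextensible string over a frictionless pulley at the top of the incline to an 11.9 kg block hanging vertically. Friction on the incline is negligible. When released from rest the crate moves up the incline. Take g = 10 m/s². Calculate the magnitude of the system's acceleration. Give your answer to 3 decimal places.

4.094 m/s²

For the crate on the incline: the weight component along the slope is m₁g sin 21.80° = 9 × 10 × 0.3714 = 33.426 N and the normal force is N = m₁g cos 21.80° = 83.563 N.
Newton's second law for the crate (up-slope positive): T − 33.426 = 9 a. For the hanging block (downward positive): 11.9 × 10 − T = 11.9 a.
Adding the two equations eliminates T: 85.574 = 20.9 a, so a = 4.0944 m/s².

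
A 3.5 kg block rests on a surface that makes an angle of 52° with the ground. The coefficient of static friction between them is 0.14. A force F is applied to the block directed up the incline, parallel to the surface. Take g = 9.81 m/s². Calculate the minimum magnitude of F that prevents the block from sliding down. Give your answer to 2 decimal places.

The normal force is N = mg cos 52° = 21.139 N. With F at its minimum the block is on the verge of sliding down, so static friction is at its maximum μ_s N = 0.14 × 21.139 = 2.959 N and acts up the slope.
Equilibrium along the incline: F + μ_s N = mg sin 52°, so F = 27.056 − 2.959 = 24.097 N.

24.10 N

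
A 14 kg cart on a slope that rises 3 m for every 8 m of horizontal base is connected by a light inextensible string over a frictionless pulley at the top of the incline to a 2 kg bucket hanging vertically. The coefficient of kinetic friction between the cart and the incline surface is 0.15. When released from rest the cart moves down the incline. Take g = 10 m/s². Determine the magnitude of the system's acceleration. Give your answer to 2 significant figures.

0.59 m/s²

For the cart on the incline: the weight component along the slope is m₁g sin 20.56° = 14 × 10 × 0.3511 = 49.154 N and the normal force is N = m₁g cos 20.56° = 131.086 N.
Kinetic friction opposes the cart's motion down the incline: f = μN = 0.15 × 131.086 = 19.663 N acting up the slope.
Newton's second law for the cart (down-slope positive): 49.154 − 19.663 − T = 14 a. For the hanging bucket (upward positive): T − 2 × 10 = 2 a.
Adding the two equations eliminates T: 9.491 = 16 a, so a = 0.5932 m/s².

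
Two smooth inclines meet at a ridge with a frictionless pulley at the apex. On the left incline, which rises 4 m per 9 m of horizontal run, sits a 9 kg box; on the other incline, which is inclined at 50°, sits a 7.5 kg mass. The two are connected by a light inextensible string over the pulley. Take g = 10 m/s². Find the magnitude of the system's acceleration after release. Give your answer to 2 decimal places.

1.27 m/s²

Resolve each weight along its own incline: the 9 kg mass has component 9 × 10 × sin 23.96° = 36.552 N down its slope, and the 7.5 kg mass has 7.5 × 10 × sin 50° = 57.453 N down its slope.
The 7.5 kg side's 57.453 N exceeds the other side's 36.552 N, so that mass slides down and the 9 kg mass slides up. Taking that direction as positive, Newton's second law for the whole system gives 57.453 − 36.552 = (9 + 7.5) a, so a = 20.901 / 16.5 = 1.2667 m/s².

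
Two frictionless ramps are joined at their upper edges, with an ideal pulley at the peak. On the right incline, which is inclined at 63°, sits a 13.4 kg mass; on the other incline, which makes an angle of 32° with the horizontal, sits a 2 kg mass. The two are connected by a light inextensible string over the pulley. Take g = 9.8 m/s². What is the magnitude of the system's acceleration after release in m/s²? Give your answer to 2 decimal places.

Resolve each weight along its own incline: the 13.4 kg mass has component 13.4 × 9.8 × sin 63° = 117.007 N down its slope, and the 2 kg mass has 2 × 9.8 × sin 32° = 10.386 N down its slope.
The 13.4 kg side's 117.007 N exceeds the other side's 10.386 N, so that mass slides down and the 2 kg mass slides up. Taking that direction as positive, Newton's second law for the whole system gives 117.007 − 10.386 = (13.4 + 2) a, so a = 106.621 / 15.4 = 6.9234 m/s².

6.92 m/s²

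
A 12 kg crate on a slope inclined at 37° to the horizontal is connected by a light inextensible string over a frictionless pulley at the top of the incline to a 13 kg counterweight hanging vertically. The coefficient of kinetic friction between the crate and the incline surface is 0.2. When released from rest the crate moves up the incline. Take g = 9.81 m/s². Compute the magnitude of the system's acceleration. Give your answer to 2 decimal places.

For the crate on the incline: the weight component along the slope is m₁g sin 37° = 12 × 9.81 × 0.6018 = 70.844 N and the normal force is N = m₁g cos 37° = 94.015 N.
Kinetic friction opposes the crate's motion up the incline: f = μN = 0.2 × 94.015 = 18.803 N acting down the slope.
Newton's second law for the crate (up-slope positive): T − 70.844 − 18.803 = 12 a. For the hanging counterweight (downward positive): 13 × 9.81 − T = 13 a.
Adding the two equations eliminates T: 37.883 = 25 a, so a = 1.5153 m/s².

1.52 m/s²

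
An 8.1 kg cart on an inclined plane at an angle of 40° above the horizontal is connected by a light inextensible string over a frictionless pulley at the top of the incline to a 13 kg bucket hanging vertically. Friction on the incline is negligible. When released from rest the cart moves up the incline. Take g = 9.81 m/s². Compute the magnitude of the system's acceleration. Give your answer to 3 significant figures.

For the cart on the incline: the weight component along the slope is m₁g sin 40° = 8.1 × 9.81 × 0.6428 = 51.078 N and the normal force is N = m₁g cos 40° = 60.871 N.
Newton's second law for the cart (up-slope positive): T − 51.078 = 8.1 a. For the hanging bucket (downward positive): 13 × 9.81 − T = 13 a.
Adding the two equations eliminates T: 76.452 = 21.1 a, so a = 3.6233 m/s².

3.62 m/s²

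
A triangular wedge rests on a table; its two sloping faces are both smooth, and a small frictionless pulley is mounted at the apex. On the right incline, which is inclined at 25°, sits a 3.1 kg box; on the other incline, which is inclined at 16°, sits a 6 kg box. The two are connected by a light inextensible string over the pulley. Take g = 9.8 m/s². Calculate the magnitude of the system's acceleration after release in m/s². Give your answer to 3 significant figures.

Resolve each weight along its own incline: the 3.1 kg mass has component 3.1 × 9.8 × sin 25° = 12.839 N down its slope, and the 6 kg mass has 6 × 9.8 × sin 16° = 16.207 N down its slope.
The 6 kg side's 16.207 N exceeds the other side's 12.839 N, so that mass slides down and the 3.1 kg mass slides up. Taking that direction as positive, Newton's second law for the whole system gives 16.207 − 12.839 = (3.1 + 6) a, so a = 3.368 / 9.1 = 0.3701 m/s².

0.370 m/s²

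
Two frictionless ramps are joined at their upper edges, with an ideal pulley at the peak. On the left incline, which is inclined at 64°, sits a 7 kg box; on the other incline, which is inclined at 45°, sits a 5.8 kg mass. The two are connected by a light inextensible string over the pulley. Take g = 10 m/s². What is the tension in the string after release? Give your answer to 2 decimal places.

Resolve each weight along its own incline: the 7 kg mass has component 7 × 10 × sin 64° = 62.916 N down its slope, and the 5.8 kg mass has 5.8 × 10 × sin 45° = 41.012 N down its slope.
The 7 kg side's 62.916 N exceeds the other side's 41.012 N, so that mass slides down and the 5.8 kg mass slides up. Taking that direction as positive, Newton's second law for the whole system gives 62.916 − 41.012 = (7 + 5.8) a, so a = 21.904 / 12.8 = 1.7112 m/s².
For the 5.8 kg mass (up-slope positive): T − 41.012 = 5.8 × 1.7112, so T = 50.937 N.

50.94 N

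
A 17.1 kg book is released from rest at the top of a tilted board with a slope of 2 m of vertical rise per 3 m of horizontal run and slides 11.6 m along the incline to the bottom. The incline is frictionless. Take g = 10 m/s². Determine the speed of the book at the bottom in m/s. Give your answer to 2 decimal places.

11.34 m/s

The weight component along the incline is mg sin 33.69° = 94.854 N and the normal force is N = mg cos 33.69° = 142.281 N.
With no friction, a = g sin 33.69° = 5.5470 m/s².
Starting from rest over a distance of 11.6 m, v² = 2aL = 2 × 5.5470 × 11.6 = 128.6904, so v = 11.3442 m/s.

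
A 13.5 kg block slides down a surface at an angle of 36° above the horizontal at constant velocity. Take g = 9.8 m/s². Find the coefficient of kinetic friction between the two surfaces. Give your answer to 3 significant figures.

0.727

At constant velocity the net force along the incline is zero: mg sin 36° = μ mg cos 36°.
So μ = tan 36° = 0.5878 / 0.8090 = 0.7266.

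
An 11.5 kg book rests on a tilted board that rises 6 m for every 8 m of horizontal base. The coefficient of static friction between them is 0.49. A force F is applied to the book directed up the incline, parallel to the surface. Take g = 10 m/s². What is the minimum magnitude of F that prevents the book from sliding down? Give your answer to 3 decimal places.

23.920 N

The normal force is N = mg cos 36.87° = 92.000 N. With F at its minimum the book is on the verge of sliding down, so static friction is at its maximum μ_s N = 0.49 × 92.000 = 45.080 N and acts up the slope.
Equilibrium along the incline: F + μ_s N = mg sin 36.87°, so F = 69.000 − 45.080 = 23.920 N.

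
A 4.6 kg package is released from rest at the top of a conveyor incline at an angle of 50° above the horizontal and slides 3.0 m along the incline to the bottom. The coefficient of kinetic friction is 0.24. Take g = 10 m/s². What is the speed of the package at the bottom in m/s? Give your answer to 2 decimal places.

The weight component along the incline is mg sin 50° = 35.238 N and the normal force is N = mg cos 50° = 29.568 N.
Friction up the slope is f = μN = 0.24 × 29.568 = 7.096 N, so the net downslope force is 35.238 − 7.096 = 28.142 N and a = 28.142 / 4.6 = 6.1178 m/s².
Starting from rest over a distance of 3.0 m, v² = 2aL = 2 × 6.1178 × 3.0 = 36.7068, so v = 6.0586 m/s.

6.06 m/s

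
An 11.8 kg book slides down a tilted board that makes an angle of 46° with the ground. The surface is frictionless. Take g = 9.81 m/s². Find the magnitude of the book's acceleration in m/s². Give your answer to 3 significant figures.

7.06 m/s²

Resolving the weight along the incline: the component pulling the book down the slope is mg sin 46° = 11.8 × 9.81 × 0.7193 = 83.265 N, and the normal force is N = mg cos 46° = 11.8 × 9.81 × 0.6947 = 80.417 N.
With no friction the net force along the incline is 83.265 N, so a = g sin 46° = 83.265 / 11.8 = 7.0564 m/s².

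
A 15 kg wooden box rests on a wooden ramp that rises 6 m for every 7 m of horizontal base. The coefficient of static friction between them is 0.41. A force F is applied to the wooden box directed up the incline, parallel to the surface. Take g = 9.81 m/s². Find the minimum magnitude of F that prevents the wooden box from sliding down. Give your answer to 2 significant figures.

50 N

The normal force is N = mg cos 40.60° = 111.725 N. With F at its minimum the wooden box is on the verge of sliding down, so static friction is at its maximum μ_s N = 0.41 × 111.725 = 45.807 N and acts up the slope.
Equilibrium along the incline: F + μ_s N = mg sin 40.60°, so F = 95.764 − 45.807 = 49.957 N.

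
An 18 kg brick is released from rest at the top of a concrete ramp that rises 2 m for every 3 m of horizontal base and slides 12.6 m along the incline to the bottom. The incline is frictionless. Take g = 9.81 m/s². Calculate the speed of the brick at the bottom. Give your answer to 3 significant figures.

The weight component along the incline is mg sin 33.69° = 97.949 N and the normal force is N = mg cos 33.69° = 146.923 N.
With no friction, a = g sin 33.69° = 5.4416 m/s².
Starting from rest over a distance of 12.6 m, v² = 2aL = 2 × 5.4416 × 12.6 = 137.1283, so v = 11.7102 m/s.

11.7 m/s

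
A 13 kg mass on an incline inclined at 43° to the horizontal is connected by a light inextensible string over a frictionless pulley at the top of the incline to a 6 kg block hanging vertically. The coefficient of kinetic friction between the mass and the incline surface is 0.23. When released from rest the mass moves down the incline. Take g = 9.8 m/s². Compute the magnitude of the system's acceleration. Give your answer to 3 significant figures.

For the mass on the incline: the weight component along the slope is m₁g sin 43° = 13 × 9.8 × 0.6820 = 86.887 N and the normal force is N = m₁g cos 43° = 93.174 N.
Kinetic friction opposes the mass's motion down the incline: f = μN = 0.23 × 93.174 = 21.430 N acting up the slope.
Newton's second law for the mass (down-slope positive): 86.887 − 21.430 − T = 13 a. For the hanging block (upward positive): T − 6 × 9.8 = 6 a.
Adding the two equations eliminates T: 6.657 = 19 a, so a = 0.3504 m/s².

0.350 m/s²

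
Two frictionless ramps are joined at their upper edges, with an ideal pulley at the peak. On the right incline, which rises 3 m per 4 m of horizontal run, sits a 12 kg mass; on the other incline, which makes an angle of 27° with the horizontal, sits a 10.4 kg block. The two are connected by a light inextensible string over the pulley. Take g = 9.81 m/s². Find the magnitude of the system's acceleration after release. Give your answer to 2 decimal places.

Resolve each weight along its own incline: the 12 kg mass has component 12 × 9.81 × sin 36.87° = 70.632 N down its slope, and the 10.4 kg mass has 10.4 × 9.81 × sin 27° = 46.318 N down its slope.
The 12 kg side's 70.632 N exceeds the other side's 46.318 N, so that mass slides down and the 10.4 kg mass slides up. Taking that direction as positive, Newton's second law for the whole system gives 70.632 − 46.318 = (12 + 10.4) a, so a = 24.314 / 22.4 = 1.0854 m/s².

1.09 m/s²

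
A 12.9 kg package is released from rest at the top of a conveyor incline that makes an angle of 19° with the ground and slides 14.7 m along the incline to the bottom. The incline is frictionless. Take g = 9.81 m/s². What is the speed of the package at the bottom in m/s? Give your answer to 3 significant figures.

The weight component along the incline is mg sin 19° = 41.200 N and the normal force is N = mg cos 19° = 119.654 N.
With no friction, a = g sin 19° = 3.1938 m/s².
Starting from rest over a distance of 14.7 m, v² = 2aL = 2 × 3.1938 × 14.7 = 93.8977, so v = 9.6901 m/s.

9.69 m/s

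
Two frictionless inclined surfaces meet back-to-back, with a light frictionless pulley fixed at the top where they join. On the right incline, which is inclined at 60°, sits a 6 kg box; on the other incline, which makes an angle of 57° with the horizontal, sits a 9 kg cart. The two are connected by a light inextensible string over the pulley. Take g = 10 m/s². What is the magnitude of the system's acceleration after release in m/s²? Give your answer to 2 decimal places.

1.57 m/s²

Resolve each weight along its own incline: the 6 kg mass has component 6 × 10 × sin 60° = 51.962 N down its slope, and the 9 kg mass has 9 × 10 × sin 57° = 75.480 N down its slope.
The 9 kg side's 75.480 N exceeds the other side's 51.962 N, so that mass slides down and the 6 kg mass slides up. Taking that direction as positive, Newton's second law for the whole system gives 75.480 − 51.962 = (6 + 9) a, so a = 23.518 / 15 = 1.5679 m/s².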